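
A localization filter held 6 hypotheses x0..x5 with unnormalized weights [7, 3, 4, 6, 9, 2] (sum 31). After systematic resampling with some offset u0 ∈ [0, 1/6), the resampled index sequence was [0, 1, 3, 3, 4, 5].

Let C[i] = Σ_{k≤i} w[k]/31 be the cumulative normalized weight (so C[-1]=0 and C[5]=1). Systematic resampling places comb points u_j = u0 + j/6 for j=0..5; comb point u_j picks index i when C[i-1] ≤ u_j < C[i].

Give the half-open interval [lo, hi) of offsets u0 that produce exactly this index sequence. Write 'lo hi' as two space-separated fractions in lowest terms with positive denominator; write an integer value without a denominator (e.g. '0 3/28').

C = [7/31, 10/31, 14/31, 20/31, 29/31, 1]
j=0 picked index 0: u0 ∈ [0, 7/31)
j=1 picked index 1: u0 ∈ [11/186, 29/186)
j=2 picked index 3: u0 ∈ [11/93, 29/93)
j=3 picked index 3: u0 ∈ [-3/62, 9/62)
j=4 picked index 4: u0 ∈ [-2/93, 25/93)
j=5 picked index 5: u0 ∈ [19/186, 1/6)
intersection: [11/93, 9/62)

11/93 9/62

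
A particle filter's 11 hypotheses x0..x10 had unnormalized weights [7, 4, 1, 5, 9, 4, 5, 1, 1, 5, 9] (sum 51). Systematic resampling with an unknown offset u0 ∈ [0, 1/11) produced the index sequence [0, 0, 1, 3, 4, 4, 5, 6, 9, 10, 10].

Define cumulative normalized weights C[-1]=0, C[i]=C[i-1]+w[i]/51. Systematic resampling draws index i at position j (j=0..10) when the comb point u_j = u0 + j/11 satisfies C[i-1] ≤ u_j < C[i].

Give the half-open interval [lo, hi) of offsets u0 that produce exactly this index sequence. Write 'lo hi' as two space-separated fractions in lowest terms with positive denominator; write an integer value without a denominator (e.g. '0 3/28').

1/187 19/561

C = [7/51, 11/51, 4/17, 1/3, 26/51, 10/17, 35/51, 12/17, 37/51, 14/17, 1]
j=0 picked index 0: u0 ∈ [0, 7/51)
j=1 picked index 0: u0 ∈ [-1/11, 26/561)
j=2 picked index 1: u0 ∈ [-25/561, 19/561)
j=3 picked index 3: u0 ∈ [-7/187, 2/33)
j=4 picked index 4: u0 ∈ [-1/33, 82/561)
j=5 picked index 4: u0 ∈ [-4/33, 31/561)
j=6 picked index 5: u0 ∈ [-20/561, 8/187)
j=7 picked index 6: u0 ∈ [-9/187, 28/561)
j=8 picked index 9: u0 ∈ [-1/561, 18/187)
j=9 picked index 10: u0 ∈ [1/187, 2/11)
j=10 picked index 10: u0 ∈ [-16/187, 1/11)
intersection: [1/187, 19/561)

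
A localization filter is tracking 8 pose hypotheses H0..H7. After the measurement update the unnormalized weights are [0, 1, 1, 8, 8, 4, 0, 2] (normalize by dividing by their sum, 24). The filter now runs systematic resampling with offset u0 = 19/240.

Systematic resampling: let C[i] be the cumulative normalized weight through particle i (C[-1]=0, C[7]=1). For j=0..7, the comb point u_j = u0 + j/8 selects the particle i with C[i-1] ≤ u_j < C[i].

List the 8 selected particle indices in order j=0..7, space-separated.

C = [0, 1/24, 1/12, 5/12, 3/4, 11/12, 11/12, 1]
j=0: u_0=19/240 ∈ [1/24, 1/12) → index 2
j=1: u_1=49/240 ∈ [1/12, 5/12) → index 3
j=2: u_2=79/240 ∈ [1/12, 5/12) → index 3
j=3: u_3=109/240 ∈ [5/12, 3/4) → index 4
j=4: u_4=139/240 ∈ [5/12, 3/4) → index 4
j=5: u_5=169/240 ∈ [5/12, 3/4) → index 4
j=6: u_6=199/240 ∈ [3/4, 11/12) → index 5
j=7: u_7=229/240 ∈ [11/12, 1) → index 7

2 3 3 4 4 4 5 7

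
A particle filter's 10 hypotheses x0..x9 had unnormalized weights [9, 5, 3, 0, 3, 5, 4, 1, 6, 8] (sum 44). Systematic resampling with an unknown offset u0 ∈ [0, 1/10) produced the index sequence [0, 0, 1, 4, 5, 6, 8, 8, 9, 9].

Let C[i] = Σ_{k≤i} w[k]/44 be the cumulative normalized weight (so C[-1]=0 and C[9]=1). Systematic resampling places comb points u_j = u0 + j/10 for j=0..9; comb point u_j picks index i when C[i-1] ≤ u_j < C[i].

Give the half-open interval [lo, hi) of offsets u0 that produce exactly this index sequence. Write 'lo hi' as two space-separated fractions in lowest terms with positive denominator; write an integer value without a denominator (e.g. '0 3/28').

19/220 1/10

C = [9/44, 7/22, 17/44, 17/44, 5/11, 25/44, 29/44, 15/22, 9/11, 1]
j=0 picked index 0: u0 ∈ [0, 9/44)
j=1 picked index 0: u0 ∈ [-1/10, 23/220)
j=2 picked index 1: u0 ∈ [1/220, 13/110)
j=3 picked index 4: u0 ∈ [19/220, 17/110)
j=4 picked index 5: u0 ∈ [3/55, 37/220)
j=5 picked index 6: u0 ∈ [3/44, 7/44)
j=6 picked index 8: u0 ∈ [9/110, 12/55)
j=7 picked index 8: u0 ∈ [-1/55, 13/110)
j=8 picked index 9: u0 ∈ [1/55, 1/5)
j=9 picked index 9: u0 ∈ [-9/110, 1/10)
intersection: [19/220, 1/10)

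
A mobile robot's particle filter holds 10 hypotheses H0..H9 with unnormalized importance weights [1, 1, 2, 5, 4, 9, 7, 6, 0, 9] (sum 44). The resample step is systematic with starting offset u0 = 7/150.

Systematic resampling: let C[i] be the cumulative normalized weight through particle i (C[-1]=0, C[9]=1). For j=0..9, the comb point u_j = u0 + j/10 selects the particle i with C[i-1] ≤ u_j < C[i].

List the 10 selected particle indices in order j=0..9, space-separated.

2 3 4 5 5 6 6 7 9 9

C = [1/44, 1/22, 1/11, 9/44, 13/44, 1/2, 29/44, 35/44, 35/44, 1]
j=0: u_0=7/150 ∈ [1/22, 1/11) → index 2
j=1: u_1=11/75 ∈ [1/11, 9/44) → index 3
j=2: u_2=37/150 ∈ [9/44, 13/44) → index 4
j=3: u_3=26/75 ∈ [13/44, 1/2) → index 5
j=4: u_4=67/150 ∈ [13/44, 1/2) → index 5
j=5: u_5=41/75 ∈ [1/2, 29/44) → index 6
j=6: u_6=97/150 ∈ [1/2, 29/44) → index 6
j=7: u_7=56/75 ∈ [29/44, 35/44) → index 7
j=8: u_8=127/150 ∈ [35/44, 1) → index 9
j=9: u_9=71/75 ∈ [35/44, 1) → index 9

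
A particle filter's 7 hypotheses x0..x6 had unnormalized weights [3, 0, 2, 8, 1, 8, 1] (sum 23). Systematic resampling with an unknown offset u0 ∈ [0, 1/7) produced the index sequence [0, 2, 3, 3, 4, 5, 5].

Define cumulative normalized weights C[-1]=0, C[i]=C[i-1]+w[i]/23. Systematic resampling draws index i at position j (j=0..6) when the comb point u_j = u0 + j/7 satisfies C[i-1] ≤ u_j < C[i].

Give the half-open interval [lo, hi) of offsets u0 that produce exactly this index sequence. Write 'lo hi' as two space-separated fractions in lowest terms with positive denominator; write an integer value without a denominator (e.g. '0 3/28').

0 6/161

C = [3/23, 3/23, 5/23, 13/23, 14/23, 22/23, 1]
j=0 picked index 0: u0 ∈ [0, 3/23)
j=1 picked index 2: u0 ∈ [-2/161, 12/161)
j=2 picked index 3: u0 ∈ [-11/161, 45/161)
j=3 picked index 3: u0 ∈ [-34/161, 22/161)
j=4 picked index 4: u0 ∈ [-1/161, 6/161)
j=5 picked index 5: u0 ∈ [-17/161, 39/161)
j=6 picked index 5: u0 ∈ [-40/161, 16/161)
intersection: [0, 6/161)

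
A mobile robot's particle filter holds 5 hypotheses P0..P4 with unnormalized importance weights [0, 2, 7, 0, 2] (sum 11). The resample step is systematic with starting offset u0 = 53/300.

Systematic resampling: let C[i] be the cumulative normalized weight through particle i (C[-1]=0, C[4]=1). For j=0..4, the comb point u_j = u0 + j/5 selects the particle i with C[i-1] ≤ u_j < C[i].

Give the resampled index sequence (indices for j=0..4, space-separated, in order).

C = [0, 2/11, 9/11, 9/11, 1]
j=0: u_0=53/300 ∈ [0, 2/11) → index 1
j=1: u_1=113/300 ∈ [2/11, 9/11) → index 2
j=2: u_2=173/300 ∈ [2/11, 9/11) → index 2
j=3: u_3=233/300 ∈ [2/11, 9/11) → index 2
j=4: u_4=293/300 ∈ [9/11, 1) → index 4

1 2 2 2 4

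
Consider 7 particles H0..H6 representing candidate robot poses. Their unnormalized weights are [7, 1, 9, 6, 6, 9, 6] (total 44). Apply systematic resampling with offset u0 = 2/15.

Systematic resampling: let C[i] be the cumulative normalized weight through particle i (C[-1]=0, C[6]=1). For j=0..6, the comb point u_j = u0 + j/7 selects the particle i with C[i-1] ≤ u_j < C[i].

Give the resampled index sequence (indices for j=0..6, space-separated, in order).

C = [7/44, 2/11, 17/44, 23/44, 29/44, 19/22, 1]
j=0: u_0=2/15 ∈ [0, 7/44) → index 0
j=1: u_1=29/105 ∈ [2/11, 17/44) → index 2
j=2: u_2=44/105 ∈ [17/44, 23/44) → index 3
j=3: u_3=59/105 ∈ [23/44, 29/44) → index 4
j=4: u_4=74/105 ∈ [29/44, 19/22) → index 5
j=5: u_5=89/105 ∈ [29/44, 19/22) → index 5
j=6: u_6=104/105 ∈ [19/22, 1) → index 6

0 2 3 4 5 5 6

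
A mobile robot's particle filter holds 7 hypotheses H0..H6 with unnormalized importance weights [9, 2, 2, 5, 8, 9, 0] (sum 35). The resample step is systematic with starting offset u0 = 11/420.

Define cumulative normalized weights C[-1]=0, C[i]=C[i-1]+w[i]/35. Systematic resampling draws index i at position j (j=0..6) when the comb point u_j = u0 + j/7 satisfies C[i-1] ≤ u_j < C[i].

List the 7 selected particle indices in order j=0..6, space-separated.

C = [9/35, 11/35, 13/35, 18/35, 26/35, 1, 1]
j=0: u_0=11/420 ∈ [0, 9/35) → index 0
j=1: u_1=71/420 ∈ [0, 9/35) → index 0
j=2: u_2=131/420 ∈ [9/35, 11/35) → index 1
j=3: u_3=191/420 ∈ [13/35, 18/35) → index 3
j=4: u_4=251/420 ∈ [18/35, 26/35) → index 4
j=5: u_5=311/420 ∈ [18/35, 26/35) → index 4
j=6: u_6=53/60 ∈ [26/35, 1) → index 5

0 0 1 3 4 4 5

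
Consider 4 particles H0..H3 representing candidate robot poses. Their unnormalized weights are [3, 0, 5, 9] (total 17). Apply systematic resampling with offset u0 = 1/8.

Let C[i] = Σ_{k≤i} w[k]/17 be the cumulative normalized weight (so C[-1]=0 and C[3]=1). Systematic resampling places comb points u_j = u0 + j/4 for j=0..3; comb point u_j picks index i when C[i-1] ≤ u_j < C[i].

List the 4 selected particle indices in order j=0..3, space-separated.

0 2 3 3

C = [3/17, 3/17, 8/17, 1]
j=0: u_0=1/8 ∈ [0, 3/17) → index 0
j=1: u_1=3/8 ∈ [3/17, 8/17) → index 2
j=2: u_2=5/8 ∈ [8/17, 1) → index 3
j=3: u_3=7/8 ∈ [8/17, 1) → index 3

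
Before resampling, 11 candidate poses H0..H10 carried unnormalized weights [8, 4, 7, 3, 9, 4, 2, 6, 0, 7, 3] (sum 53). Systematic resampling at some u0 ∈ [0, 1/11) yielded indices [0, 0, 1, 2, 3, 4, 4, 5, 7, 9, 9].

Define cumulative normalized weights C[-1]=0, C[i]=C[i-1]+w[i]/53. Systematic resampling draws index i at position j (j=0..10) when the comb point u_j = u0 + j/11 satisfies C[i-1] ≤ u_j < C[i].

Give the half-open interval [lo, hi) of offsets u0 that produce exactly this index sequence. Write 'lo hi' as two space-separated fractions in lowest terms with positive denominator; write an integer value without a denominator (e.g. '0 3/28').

C = [8/53, 12/53, 19/53, 22/53, 31/53, 35/53, 37/53, 43/53, 43/53, 50/53, 1]
j=0 picked index 0: u0 ∈ [0, 8/53)
j=1 picked index 0: u0 ∈ [-1/11, 35/583)
j=2 picked index 1: u0 ∈ [-18/583, 26/583)
j=3 picked index 2: u0 ∈ [-27/583, 50/583)
j=4 picked index 3: u0 ∈ [-3/583, 30/583)
j=5 picked index 4: u0 ∈ [-23/583, 76/583)
j=6 picked index 4: u0 ∈ [-76/583, 23/583)
j=7 picked index 5: u0 ∈ [-30/583, 14/583)
j=8 picked index 7: u0 ∈ [-17/583, 49/583)
j=9 picked index 9: u0 ∈ [-4/583, 73/583)
j=10 picked index 9: u0 ∈ [-57/583, 20/583)
intersection: [0, 14/583)

0 14/583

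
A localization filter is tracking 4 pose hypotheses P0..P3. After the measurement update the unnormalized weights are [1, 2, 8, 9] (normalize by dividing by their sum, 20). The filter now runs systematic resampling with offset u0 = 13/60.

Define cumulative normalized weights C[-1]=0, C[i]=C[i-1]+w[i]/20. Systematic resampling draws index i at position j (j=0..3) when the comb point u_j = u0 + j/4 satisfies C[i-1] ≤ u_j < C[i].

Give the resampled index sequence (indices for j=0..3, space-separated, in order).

C = [1/20, 3/20, 11/20, 1]
j=0: u_0=13/60 ∈ [3/20, 11/20) → index 2
j=1: u_1=7/15 ∈ [3/20, 11/20) → index 2
j=2: u_2=43/60 ∈ [11/20, 1) → index 3
j=3: u_3=29/30 ∈ [11/20, 1) → index 3

2 2 3 3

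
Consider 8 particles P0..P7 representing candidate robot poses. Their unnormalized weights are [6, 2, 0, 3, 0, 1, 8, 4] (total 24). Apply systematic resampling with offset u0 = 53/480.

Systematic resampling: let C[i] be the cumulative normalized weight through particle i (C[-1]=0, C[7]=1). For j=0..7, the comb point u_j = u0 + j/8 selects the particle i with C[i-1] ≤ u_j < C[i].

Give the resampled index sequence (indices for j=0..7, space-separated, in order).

0 0 3 5 6 6 7 7

C = [1/4, 1/3, 1/3, 11/24, 11/24, 1/2, 5/6, 1]
j=0: u_0=53/480 ∈ [0, 1/4) → index 0
j=1: u_1=113/480 ∈ [0, 1/4) → index 0
j=2: u_2=173/480 ∈ [1/3, 11/24) → index 3
j=3: u_3=233/480 ∈ [11/24, 1/2) → index 5
j=4: u_4=293/480 ∈ [1/2, 5/6) → index 6
j=5: u_5=353/480 ∈ [1/2, 5/6) → index 6
j=6: u_6=413/480 ∈ [5/6, 1) → index 7
j=7: u_7=473/480 ∈ [5/6, 1) → index 7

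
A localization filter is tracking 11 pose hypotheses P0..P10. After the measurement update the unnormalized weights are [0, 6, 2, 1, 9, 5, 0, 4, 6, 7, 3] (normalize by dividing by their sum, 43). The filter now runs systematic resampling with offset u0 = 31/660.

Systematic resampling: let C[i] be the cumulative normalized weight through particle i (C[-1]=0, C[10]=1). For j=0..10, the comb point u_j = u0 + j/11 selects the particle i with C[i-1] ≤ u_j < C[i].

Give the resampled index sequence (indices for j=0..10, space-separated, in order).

1 1 4 4 4 5 7 8 9 9 10

C = [0, 6/43, 8/43, 9/43, 18/43, 23/43, 23/43, 27/43, 33/43, 40/43, 1]
j=0: u_0=31/660 ∈ [0, 6/43) → index 1
j=1: u_1=91/660 ∈ [0, 6/43) → index 1
j=2: u_2=151/660 ∈ [9/43, 18/43) → index 4
j=3: u_3=211/660 ∈ [9/43, 18/43) → index 4
j=4: u_4=271/660 ∈ [9/43, 18/43) → index 4
j=5: u_5=331/660 ∈ [18/43, 23/43) → index 5
j=6: u_6=391/660 ∈ [23/43, 27/43) → index 7
j=7: u_7=41/60 ∈ [27/43, 33/43) → index 8
j=8: u_8=511/660 ∈ [33/43, 40/43) → index 9
j=9: u_9=571/660 ∈ [33/43, 40/43) → index 9
j=10: u_10=631/660 ∈ [40/43, 1) → index 10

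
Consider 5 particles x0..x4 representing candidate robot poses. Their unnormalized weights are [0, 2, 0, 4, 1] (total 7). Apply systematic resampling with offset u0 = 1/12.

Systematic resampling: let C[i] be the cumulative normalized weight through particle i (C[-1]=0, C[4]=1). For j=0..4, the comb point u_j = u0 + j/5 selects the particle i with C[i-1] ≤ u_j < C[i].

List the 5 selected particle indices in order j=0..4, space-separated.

1 1 3 3 4

C = [0, 2/7, 2/7, 6/7, 1]
j=0: u_0=1/12 ∈ [0, 2/7) → index 1
j=1: u_1=17/60 ∈ [0, 2/7) → index 1
j=2: u_2=29/60 ∈ [2/7, 6/7) → index 3
j=3: u_3=41/60 ∈ [2/7, 6/7) → index 3
j=4: u_4=53/60 ∈ [6/7, 1) → index 4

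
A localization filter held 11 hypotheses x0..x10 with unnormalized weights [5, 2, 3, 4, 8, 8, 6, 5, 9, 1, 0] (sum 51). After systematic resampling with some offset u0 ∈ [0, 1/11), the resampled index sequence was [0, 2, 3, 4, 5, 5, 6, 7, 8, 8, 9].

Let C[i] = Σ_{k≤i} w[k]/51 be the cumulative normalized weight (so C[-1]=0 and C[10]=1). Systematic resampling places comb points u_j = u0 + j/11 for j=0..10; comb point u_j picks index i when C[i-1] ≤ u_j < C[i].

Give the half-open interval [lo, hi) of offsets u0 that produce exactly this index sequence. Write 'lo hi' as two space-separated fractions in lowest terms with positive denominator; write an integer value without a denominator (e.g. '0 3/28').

43/561 1/11

C = [5/51, 7/51, 10/51, 14/51, 22/51, 10/17, 12/17, 41/51, 50/51, 1, 1]
j=0 picked index 0: u0 ∈ [0, 5/51)
j=1 picked index 2: u0 ∈ [26/561, 59/561)
j=2 picked index 3: u0 ∈ [8/561, 52/561)
j=3 picked index 4: u0 ∈ [1/561, 89/561)
j=4 picked index 5: u0 ∈ [38/561, 42/187)
j=5 picked index 5: u0 ∈ [-13/561, 25/187)
j=6 picked index 6: u0 ∈ [8/187, 30/187)
j=7 picked index 7: u0 ∈ [13/187, 94/561)
j=8 picked index 8: u0 ∈ [43/561, 142/561)
j=9 picked index 8: u0 ∈ [-8/561, 91/561)
j=10 picked index 9: u0 ∈ [40/561, 1/11)
intersection: [43/561, 1/11)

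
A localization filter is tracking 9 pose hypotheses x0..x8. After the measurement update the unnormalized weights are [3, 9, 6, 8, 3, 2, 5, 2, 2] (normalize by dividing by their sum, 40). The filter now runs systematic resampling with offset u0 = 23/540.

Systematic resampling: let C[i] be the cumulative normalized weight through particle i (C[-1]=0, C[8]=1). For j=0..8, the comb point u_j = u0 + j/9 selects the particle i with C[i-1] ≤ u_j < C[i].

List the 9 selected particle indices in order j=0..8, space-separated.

C = [3/40, 3/10, 9/20, 13/20, 29/40, 31/40, 9/10, 19/20, 1]
j=0: u_0=23/540 ∈ [0, 3/40) → index 0
j=1: u_1=83/540 ∈ [3/40, 3/10) → index 1
j=2: u_2=143/540 ∈ [3/40, 3/10) → index 1
j=3: u_3=203/540 ∈ [3/10, 9/20) → index 2
j=4: u_4=263/540 ∈ [9/20, 13/20) → index 3
j=5: u_5=323/540 ∈ [9/20, 13/20) → index 3
j=6: u_6=383/540 ∈ [13/20, 29/40) → index 4
j=7: u_7=443/540 ∈ [31/40, 9/10) → index 6
j=8: u_8=503/540 ∈ [9/10, 19/20) → index 7

0 1 1 2 3 3 4 6 7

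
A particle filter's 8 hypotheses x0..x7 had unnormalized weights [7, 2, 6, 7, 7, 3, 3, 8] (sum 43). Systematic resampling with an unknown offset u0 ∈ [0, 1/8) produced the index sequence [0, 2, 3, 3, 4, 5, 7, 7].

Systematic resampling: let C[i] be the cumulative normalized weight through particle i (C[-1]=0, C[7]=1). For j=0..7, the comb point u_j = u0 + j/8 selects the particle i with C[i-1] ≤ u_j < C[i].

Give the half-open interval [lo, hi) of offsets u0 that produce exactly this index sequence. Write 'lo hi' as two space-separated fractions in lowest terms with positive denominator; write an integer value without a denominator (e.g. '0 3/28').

C = [7/43, 9/43, 15/43, 22/43, 29/43, 32/43, 35/43, 1]
j=0 picked index 0: u0 ∈ [0, 7/43)
j=1 picked index 2: u0 ∈ [29/344, 77/344)
j=2 picked index 3: u0 ∈ [17/172, 45/172)
j=3 picked index 3: u0 ∈ [-9/344, 47/344)
j=4 picked index 4: u0 ∈ [1/86, 15/86)
j=5 picked index 5: u0 ∈ [17/344, 41/344)
j=6 picked index 7: u0 ∈ [11/172, 1/4)
j=7 picked index 7: u0 ∈ [-21/344, 1/8)
intersection: [17/172, 41/344)

17/172 41/344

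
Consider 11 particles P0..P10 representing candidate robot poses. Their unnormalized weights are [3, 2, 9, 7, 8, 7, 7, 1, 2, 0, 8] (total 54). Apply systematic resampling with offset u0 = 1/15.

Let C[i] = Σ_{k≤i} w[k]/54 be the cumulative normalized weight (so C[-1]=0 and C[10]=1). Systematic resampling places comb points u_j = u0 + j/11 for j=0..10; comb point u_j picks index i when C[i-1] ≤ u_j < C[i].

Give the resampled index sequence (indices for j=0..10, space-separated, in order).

1 2 2 3 4 4 5 6 6 10 10

C = [1/18, 5/54, 7/27, 7/18, 29/54, 2/3, 43/54, 22/27, 23/27, 23/27, 1]
j=0: u_0=1/15 ∈ [1/18, 5/54) → index 1
j=1: u_1=26/165 ∈ [5/54, 7/27) → index 2
j=2: u_2=41/165 ∈ [5/54, 7/27) → index 2
j=3: u_3=56/165 ∈ [7/27, 7/18) → index 3
j=4: u_4=71/165 ∈ [7/18, 29/54) → index 4
j=5: u_5=86/165 ∈ [7/18, 29/54) → index 4
j=6: u_6=101/165 ∈ [29/54, 2/3) → index 5
j=7: u_7=116/165 ∈ [2/3, 43/54) → index 6
j=8: u_8=131/165 ∈ [2/3, 43/54) → index 6
j=9: u_9=146/165 ∈ [23/27, 1) → index 10
j=10: u_10=161/165 ∈ [23/27, 1) → index 10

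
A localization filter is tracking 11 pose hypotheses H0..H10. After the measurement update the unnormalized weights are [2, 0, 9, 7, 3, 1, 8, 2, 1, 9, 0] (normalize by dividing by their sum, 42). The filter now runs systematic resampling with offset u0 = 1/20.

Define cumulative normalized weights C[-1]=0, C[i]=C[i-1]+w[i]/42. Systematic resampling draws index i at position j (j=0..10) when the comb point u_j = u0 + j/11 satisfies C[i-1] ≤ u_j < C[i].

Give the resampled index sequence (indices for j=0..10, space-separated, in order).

2 2 2 3 3 5 6 6 8 9 9

C = [1/21, 1/21, 11/42, 3/7, 1/2, 11/21, 5/7, 16/21, 11/14, 1, 1]
j=0: u_0=1/20 ∈ [1/21, 11/42) → index 2
j=1: u_1=31/220 ∈ [1/21, 11/42) → index 2
j=2: u_2=51/220 ∈ [1/21, 11/42) → index 2
j=3: u_3=71/220 ∈ [11/42, 3/7) → index 3
j=4: u_4=91/220 ∈ [11/42, 3/7) → index 3
j=5: u_5=111/220 ∈ [1/2, 11/21) → index 5
j=6: u_6=131/220 ∈ [11/21, 5/7) → index 6
j=7: u_7=151/220 ∈ [11/21, 5/7) → index 6
j=8: u_8=171/220 ∈ [16/21, 11/14) → index 8
j=9: u_9=191/220 ∈ [11/14, 1) → index 9
j=10: u_10=211/220 ∈ [11/14, 1) → index 9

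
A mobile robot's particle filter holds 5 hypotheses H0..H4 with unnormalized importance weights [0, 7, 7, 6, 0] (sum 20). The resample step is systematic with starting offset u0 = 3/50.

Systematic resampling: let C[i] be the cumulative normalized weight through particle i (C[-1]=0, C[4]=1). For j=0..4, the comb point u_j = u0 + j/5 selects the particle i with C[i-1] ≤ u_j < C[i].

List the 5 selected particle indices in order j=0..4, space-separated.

C = [0, 7/20, 7/10, 1, 1]
j=0: u_0=3/50 ∈ [0, 7/20) → index 1
j=1: u_1=13/50 ∈ [0, 7/20) → index 1
j=2: u_2=23/50 ∈ [7/20, 7/10) → index 2
j=3: u_3=33/50 ∈ [7/20, 7/10) → index 2
j=4: u_4=43/50 ∈ [7/10, 1) → index 3

1 1 2 2 3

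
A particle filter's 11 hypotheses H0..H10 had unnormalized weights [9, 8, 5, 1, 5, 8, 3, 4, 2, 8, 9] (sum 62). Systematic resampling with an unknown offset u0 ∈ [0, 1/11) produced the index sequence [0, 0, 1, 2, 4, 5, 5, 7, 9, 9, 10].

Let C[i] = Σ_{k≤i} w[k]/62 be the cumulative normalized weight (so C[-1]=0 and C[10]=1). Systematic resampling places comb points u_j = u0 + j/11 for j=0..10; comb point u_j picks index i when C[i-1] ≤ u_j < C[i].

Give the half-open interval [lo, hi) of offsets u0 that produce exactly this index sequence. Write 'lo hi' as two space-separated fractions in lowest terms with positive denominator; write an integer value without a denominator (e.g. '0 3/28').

5/682 12/341

C = [9/62, 17/62, 11/31, 23/62, 14/31, 18/31, 39/62, 43/62, 45/62, 53/62, 1]
j=0 picked index 0: u0 ∈ [0, 9/62)
j=1 picked index 0: u0 ∈ [-1/11, 37/682)
j=2 picked index 1: u0 ∈ [-25/682, 63/682)
j=3 picked index 2: u0 ∈ [1/682, 28/341)
j=4 picked index 4: u0 ∈ [5/682, 30/341)
j=5 picked index 5: u0 ∈ [-1/341, 43/341)
j=6 picked index 5: u0 ∈ [-32/341, 12/341)
j=7 picked index 7: u0 ∈ [-5/682, 39/682)
j=8 picked index 9: u0 ∈ [-1/682, 87/682)
j=9 picked index 9: u0 ∈ [-63/682, 25/682)
j=10 picked index 10: u0 ∈ [-37/682, 1/11)
intersection: [5/682, 12/341)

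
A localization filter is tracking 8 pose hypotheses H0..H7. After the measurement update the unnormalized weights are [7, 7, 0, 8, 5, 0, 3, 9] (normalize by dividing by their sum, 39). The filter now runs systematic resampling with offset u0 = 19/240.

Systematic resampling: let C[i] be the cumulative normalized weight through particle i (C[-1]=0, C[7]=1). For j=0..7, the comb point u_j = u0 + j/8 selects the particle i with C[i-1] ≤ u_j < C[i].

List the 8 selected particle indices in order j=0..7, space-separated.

0 1 1 3 4 6 7 7

C = [7/39, 14/39, 14/39, 22/39, 9/13, 9/13, 10/13, 1]
j=0: u_0=19/240 ∈ [0, 7/39) → index 0
j=1: u_1=49/240 ∈ [7/39, 14/39) → index 1
j=2: u_2=79/240 ∈ [7/39, 14/39) → index 1
j=3: u_3=109/240 ∈ [14/39, 22/39) → index 3
j=4: u_4=139/240 ∈ [22/39, 9/13) → index 4
j=5: u_5=169/240 ∈ [9/13, 10/13) → index 6
j=6: u_6=199/240 ∈ [10/13, 1) → index 7
j=7: u_7=229/240 ∈ [10/13, 1) → index 7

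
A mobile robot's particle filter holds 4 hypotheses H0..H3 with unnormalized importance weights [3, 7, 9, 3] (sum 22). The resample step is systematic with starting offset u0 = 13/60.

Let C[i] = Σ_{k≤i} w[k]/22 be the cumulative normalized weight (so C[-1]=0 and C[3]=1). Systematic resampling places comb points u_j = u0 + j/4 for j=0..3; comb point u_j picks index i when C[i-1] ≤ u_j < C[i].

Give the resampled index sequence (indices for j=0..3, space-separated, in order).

1 2 2 3

C = [3/22, 5/11, 19/22, 1]
j=0: u_0=13/60 ∈ [3/22, 5/11) → index 1
j=1: u_1=7/15 ∈ [5/11, 19/22) → index 2
j=2: u_2=43/60 ∈ [5/11, 19/22) → index 2
j=3: u_3=29/30 ∈ [19/22, 1) → index 3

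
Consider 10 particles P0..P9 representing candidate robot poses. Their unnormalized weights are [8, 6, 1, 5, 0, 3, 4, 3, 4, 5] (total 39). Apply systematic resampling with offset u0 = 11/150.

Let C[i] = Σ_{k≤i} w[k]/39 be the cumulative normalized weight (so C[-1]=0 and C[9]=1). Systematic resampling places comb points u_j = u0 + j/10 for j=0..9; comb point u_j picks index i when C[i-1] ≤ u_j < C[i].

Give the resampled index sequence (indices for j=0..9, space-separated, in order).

0 0 1 2 3 5 6 8 9 9

C = [8/39, 14/39, 5/13, 20/39, 20/39, 23/39, 9/13, 10/13, 34/39, 1]
j=0: u_0=11/150 ∈ [0, 8/39) → index 0
j=1: u_1=13/75 ∈ [0, 8/39) → index 0
j=2: u_2=41/150 ∈ [8/39, 14/39) → index 1
j=3: u_3=28/75 ∈ [14/39, 5/13) → index 2
j=4: u_4=71/150 ∈ [5/13, 20/39) → index 3
j=5: u_5=43/75 ∈ [20/39, 23/39) → index 5
j=6: u_6=101/150 ∈ [23/39, 9/13) → index 6
j=7: u_7=58/75 ∈ [10/13, 34/39) → index 8
j=8: u_8=131/150 ∈ [34/39, 1) → index 9
j=9: u_9=73/75 ∈ [34/39, 1) → index 9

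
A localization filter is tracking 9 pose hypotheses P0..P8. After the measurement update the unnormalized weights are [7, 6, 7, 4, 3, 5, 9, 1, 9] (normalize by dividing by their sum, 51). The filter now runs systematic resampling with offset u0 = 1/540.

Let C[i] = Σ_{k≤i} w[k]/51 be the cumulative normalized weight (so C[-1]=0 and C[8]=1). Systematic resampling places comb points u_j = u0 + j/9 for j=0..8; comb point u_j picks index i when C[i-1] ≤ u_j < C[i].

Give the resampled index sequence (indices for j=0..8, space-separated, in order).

0 0 1 2 3 5 6 6 8

C = [7/51, 13/51, 20/51, 8/17, 9/17, 32/51, 41/51, 14/17, 1]
j=0: u_0=1/540 ∈ [0, 7/51) → index 0
j=1: u_1=61/540 ∈ [0, 7/51) → index 0
j=2: u_2=121/540 ∈ [7/51, 13/51) → index 1
j=3: u_3=181/540 ∈ [13/51, 20/51) → index 2
j=4: u_4=241/540 ∈ [20/51, 8/17) → index 3
j=5: u_5=301/540 ∈ [9/17, 32/51) → index 5
j=6: u_6=361/540 ∈ [32/51, 41/51) → index 6
j=7: u_7=421/540 ∈ [32/51, 41/51) → index 6
j=8: u_8=481/540 ∈ [14/17, 1) → index 8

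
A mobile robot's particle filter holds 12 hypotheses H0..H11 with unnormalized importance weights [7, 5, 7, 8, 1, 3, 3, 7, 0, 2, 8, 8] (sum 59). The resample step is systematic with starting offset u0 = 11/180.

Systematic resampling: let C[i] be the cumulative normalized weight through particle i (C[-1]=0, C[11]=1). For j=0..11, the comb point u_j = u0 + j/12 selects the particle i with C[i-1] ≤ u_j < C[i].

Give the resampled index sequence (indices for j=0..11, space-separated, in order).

C = [7/59, 12/59, 19/59, 27/59, 28/59, 31/59, 34/59, 41/59, 41/59, 43/59, 51/59, 1]
j=0: u_0=11/180 ∈ [0, 7/59) → index 0
j=1: u_1=13/90 ∈ [7/59, 12/59) → index 1
j=2: u_2=41/180 ∈ [12/59, 19/59) → index 2
j=3: u_3=14/45 ∈ [12/59, 19/59) → index 2
j=4: u_4=71/180 ∈ [19/59, 27/59) → index 3
j=5: u_5=43/90 ∈ [28/59, 31/59) → index 5
j=6: u_6=101/180 ∈ [31/59, 34/59) → index 6
j=7: u_7=29/45 ∈ [34/59, 41/59) → index 7
j=8: u_8=131/180 ∈ [41/59, 43/59) → index 9
j=9: u_9=73/90 ∈ [43/59, 51/59) → index 10
j=10: u_10=161/180 ∈ [51/59, 1) → index 11
j=11: u_11=44/45 ∈ [51/59, 1) → index 11

0 1 2 2 3 5 6 7 9 10 11 11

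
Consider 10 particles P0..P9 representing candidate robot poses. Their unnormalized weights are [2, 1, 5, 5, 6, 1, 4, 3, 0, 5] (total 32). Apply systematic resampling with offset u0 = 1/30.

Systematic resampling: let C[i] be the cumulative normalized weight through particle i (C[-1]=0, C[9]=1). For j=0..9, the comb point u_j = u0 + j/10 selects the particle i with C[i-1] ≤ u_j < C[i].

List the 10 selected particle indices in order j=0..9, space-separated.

0 2 2 3 4 4 6 6 7 9

C = [1/16, 3/32, 1/4, 13/32, 19/32, 5/8, 3/4, 27/32, 27/32, 1]
j=0: u_0=1/30 ∈ [0, 1/16) → index 0
j=1: u_1=2/15 ∈ [3/32, 1/4) → index 2
j=2: u_2=7/30 ∈ [3/32, 1/4) → index 2
j=3: u_3=1/3 ∈ [1/4, 13/32) → index 3
j=4: u_4=13/30 ∈ [13/32, 19/32) → index 4
j=5: u_5=8/15 ∈ [13/32, 19/32) → index 4
j=6: u_6=19/30 ∈ [5/8, 3/4) → index 6
j=7: u_7=11/15 ∈ [5/8, 3/4) → index 6
j=8: u_8=5/6 ∈ [3/4, 27/32) → index 7
j=9: u_9=14/15 ∈ [27/32, 1) → index 9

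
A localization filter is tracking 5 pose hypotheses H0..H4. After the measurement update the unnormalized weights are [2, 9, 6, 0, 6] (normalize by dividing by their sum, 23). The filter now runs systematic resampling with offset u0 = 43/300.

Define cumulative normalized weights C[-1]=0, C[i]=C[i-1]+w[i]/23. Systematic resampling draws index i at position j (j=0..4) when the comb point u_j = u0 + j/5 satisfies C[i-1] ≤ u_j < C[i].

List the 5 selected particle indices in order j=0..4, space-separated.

1 1 2 4 4

C = [2/23, 11/23, 17/23, 17/23, 1]
j=0: u_0=43/300 ∈ [2/23, 11/23) → index 1
j=1: u_1=103/300 ∈ [2/23, 11/23) → index 1
j=2: u_2=163/300 ∈ [11/23, 17/23) → index 2
j=3: u_3=223/300 ∈ [17/23, 1) → index 4
j=4: u_4=283/300 ∈ [17/23, 1) → index 4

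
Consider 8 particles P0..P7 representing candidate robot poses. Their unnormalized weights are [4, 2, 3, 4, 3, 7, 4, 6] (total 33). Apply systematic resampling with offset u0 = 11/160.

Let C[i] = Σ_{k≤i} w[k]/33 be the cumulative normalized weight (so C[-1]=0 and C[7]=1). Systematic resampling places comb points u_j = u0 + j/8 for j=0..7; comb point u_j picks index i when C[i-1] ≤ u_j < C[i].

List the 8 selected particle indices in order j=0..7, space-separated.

C = [4/33, 2/11, 3/11, 13/33, 16/33, 23/33, 9/11, 1]
j=0: u_0=11/160 ∈ [0, 4/33) → index 0
j=1: u_1=31/160 ∈ [2/11, 3/11) → index 2
j=2: u_2=51/160 ∈ [3/11, 13/33) → index 3
j=3: u_3=71/160 ∈ [13/33, 16/33) → index 4
j=4: u_4=91/160 ∈ [16/33, 23/33) → index 5
j=5: u_5=111/160 ∈ [16/33, 23/33) → index 5
j=6: u_6=131/160 ∈ [9/11, 1) → index 7
j=7: u_7=151/160 ∈ [9/11, 1) → index 7

0 2 3 4 5 5 7 7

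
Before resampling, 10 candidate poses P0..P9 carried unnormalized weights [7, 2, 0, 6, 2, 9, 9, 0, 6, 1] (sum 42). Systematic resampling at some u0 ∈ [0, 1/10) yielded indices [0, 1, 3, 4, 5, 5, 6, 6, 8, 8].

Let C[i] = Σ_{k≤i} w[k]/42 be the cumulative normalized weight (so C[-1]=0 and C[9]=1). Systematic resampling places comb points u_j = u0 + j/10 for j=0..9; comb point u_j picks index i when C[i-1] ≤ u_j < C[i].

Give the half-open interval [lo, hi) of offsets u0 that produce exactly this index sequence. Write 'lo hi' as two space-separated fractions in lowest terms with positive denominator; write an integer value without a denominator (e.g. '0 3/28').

1/15 8/105

C = [1/6, 3/14, 3/14, 5/14, 17/42, 13/21, 5/6, 5/6, 41/42, 1]
j=0 picked index 0: u0 ∈ [0, 1/6)
j=1 picked index 1: u0 ∈ [1/15, 4/35)
j=2 picked index 3: u0 ∈ [1/70, 11/70)
j=3 picked index 4: u0 ∈ [2/35, 11/105)
j=4 picked index 5: u0 ∈ [1/210, 23/105)
j=5 picked index 5: u0 ∈ [-2/21, 5/42)
j=6 picked index 6: u0 ∈ [2/105, 7/30)
j=7 picked index 6: u0 ∈ [-17/210, 2/15)
j=8 picked index 8: u0 ∈ [1/30, 37/210)
j=9 picked index 8: u0 ∈ [-1/15, 8/105)
intersection: [1/15, 8/105)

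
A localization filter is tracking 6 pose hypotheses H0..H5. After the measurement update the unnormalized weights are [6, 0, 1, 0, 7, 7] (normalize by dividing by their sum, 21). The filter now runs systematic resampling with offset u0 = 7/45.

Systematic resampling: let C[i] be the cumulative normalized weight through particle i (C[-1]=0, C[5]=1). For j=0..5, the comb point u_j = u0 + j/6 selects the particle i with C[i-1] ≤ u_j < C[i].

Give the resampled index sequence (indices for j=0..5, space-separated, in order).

0 2 4 4 5 5

C = [2/7, 2/7, 1/3, 1/3, 2/3, 1]
j=0: u_0=7/45 ∈ [0, 2/7) → index 0
j=1: u_1=29/90 ∈ [2/7, 1/3) → index 2
j=2: u_2=22/45 ∈ [1/3, 2/3) → index 4
j=3: u_3=59/90 ∈ [1/3, 2/3) → index 4
j=4: u_4=37/45 ∈ [2/3, 1) → index 5
j=5: u_5=89/90 ∈ [2/3, 1) → index 5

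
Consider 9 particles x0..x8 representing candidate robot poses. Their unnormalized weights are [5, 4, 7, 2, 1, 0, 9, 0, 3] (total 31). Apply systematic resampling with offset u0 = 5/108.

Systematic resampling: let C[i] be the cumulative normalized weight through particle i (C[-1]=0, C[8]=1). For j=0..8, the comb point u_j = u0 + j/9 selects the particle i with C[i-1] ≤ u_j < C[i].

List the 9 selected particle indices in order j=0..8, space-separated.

C = [5/31, 9/31, 16/31, 18/31, 19/31, 19/31, 28/31, 28/31, 1]
j=0: u_0=5/108 ∈ [0, 5/31) → index 0
j=1: u_1=17/108 ∈ [0, 5/31) → index 0
j=2: u_2=29/108 ∈ [5/31, 9/31) → index 1
j=3: u_3=41/108 ∈ [9/31, 16/31) → index 2
j=4: u_4=53/108 ∈ [9/31, 16/31) → index 2
j=5: u_5=65/108 ∈ [18/31, 19/31) → index 4
j=6: u_6=77/108 ∈ [19/31, 28/31) → index 6
j=7: u_7=89/108 ∈ [19/31, 28/31) → index 6
j=8: u_8=101/108 ∈ [28/31, 1) → index 8

0 0 1 2 2 4 6 6 8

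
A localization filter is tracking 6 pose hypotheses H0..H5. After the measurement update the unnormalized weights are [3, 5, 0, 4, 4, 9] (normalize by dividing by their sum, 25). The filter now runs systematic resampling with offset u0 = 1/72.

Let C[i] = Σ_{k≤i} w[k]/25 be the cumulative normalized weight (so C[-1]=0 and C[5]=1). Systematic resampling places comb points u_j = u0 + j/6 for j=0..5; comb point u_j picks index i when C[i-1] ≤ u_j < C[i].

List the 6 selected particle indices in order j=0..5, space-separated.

0 1 3 4 5 5

C = [3/25, 8/25, 8/25, 12/25, 16/25, 1]
j=0: u_0=1/72 ∈ [0, 3/25) → index 0
j=1: u_1=13/72 ∈ [3/25, 8/25) → index 1
j=2: u_2=25/72 ∈ [8/25, 12/25) → index 3
j=3: u_3=37/72 ∈ [12/25, 16/25) → index 4
j=4: u_4=49/72 ∈ [16/25, 1) → index 5
j=5: u_5=61/72 ∈ [16/25, 1) → index 5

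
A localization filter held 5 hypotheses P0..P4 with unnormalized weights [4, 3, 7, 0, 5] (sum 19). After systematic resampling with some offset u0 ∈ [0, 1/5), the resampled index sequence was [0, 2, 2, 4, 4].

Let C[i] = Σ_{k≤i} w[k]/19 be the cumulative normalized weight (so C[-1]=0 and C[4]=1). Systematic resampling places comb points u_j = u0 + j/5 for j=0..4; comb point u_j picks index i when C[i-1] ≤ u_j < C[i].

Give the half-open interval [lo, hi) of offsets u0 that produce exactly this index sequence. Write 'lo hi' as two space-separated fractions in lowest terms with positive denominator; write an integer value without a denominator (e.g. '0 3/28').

16/95 1/5

C = [4/19, 7/19, 14/19, 14/19, 1]
j=0 picked index 0: u0 ∈ [0, 4/19)
j=1 picked index 2: u0 ∈ [16/95, 51/95)
j=2 picked index 2: u0 ∈ [-3/95, 32/95)
j=3 picked index 4: u0 ∈ [13/95, 2/5)
j=4 picked index 4: u0 ∈ [-6/95, 1/5)
intersection: [16/95, 1/5)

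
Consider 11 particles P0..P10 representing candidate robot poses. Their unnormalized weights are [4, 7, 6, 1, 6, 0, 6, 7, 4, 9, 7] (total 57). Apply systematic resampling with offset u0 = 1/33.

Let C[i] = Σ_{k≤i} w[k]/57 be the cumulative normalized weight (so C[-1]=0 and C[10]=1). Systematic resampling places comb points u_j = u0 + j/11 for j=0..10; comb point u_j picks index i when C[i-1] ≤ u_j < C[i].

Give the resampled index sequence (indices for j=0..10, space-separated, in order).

0 1 2 3 4 6 7 8 9 9 10

C = [4/57, 11/57, 17/57, 6/19, 8/19, 8/19, 10/19, 37/57, 41/57, 50/57, 1]
j=0: u_0=1/33 ∈ [0, 4/57) → index 0
j=1: u_1=4/33 ∈ [4/57, 11/57) → index 1
j=2: u_2=7/33 ∈ [11/57, 17/57) → index 2
j=3: u_3=10/33 ∈ [17/57, 6/19) → index 3
j=4: u_4=13/33 ∈ [6/19, 8/19) → index 4
j=5: u_5=16/33 ∈ [8/19, 10/19) → index 6
j=6: u_6=19/33 ∈ [10/19, 37/57) → index 7
j=7: u_7=2/3 ∈ [37/57, 41/57) → index 8
j=8: u_8=25/33 ∈ [41/57, 50/57) → index 9
j=9: u_9=28/33 ∈ [41/57, 50/57) → index 9
j=10: u_10=31/33 ∈ [50/57, 1) → index 10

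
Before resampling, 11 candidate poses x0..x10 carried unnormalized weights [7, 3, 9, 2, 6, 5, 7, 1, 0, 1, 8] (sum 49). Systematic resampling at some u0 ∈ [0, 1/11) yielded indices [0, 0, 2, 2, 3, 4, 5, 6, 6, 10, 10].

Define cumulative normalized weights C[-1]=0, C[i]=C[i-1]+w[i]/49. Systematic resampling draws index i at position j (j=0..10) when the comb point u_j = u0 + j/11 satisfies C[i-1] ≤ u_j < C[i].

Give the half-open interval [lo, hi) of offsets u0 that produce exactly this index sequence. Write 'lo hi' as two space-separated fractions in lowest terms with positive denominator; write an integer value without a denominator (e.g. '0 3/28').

C = [1/7, 10/49, 19/49, 3/7, 27/49, 32/49, 39/49, 40/49, 40/49, 41/49, 1]
j=0 picked index 0: u0 ∈ [0, 1/7)
j=1 picked index 0: u0 ∈ [-1/11, 4/77)
j=2 picked index 2: u0 ∈ [12/539, 111/539)
j=3 picked index 2: u0 ∈ [-37/539, 62/539)
j=4 picked index 3: u0 ∈ [13/539, 5/77)
j=5 picked index 4: u0 ∈ [-2/77, 52/539)
j=6 picked index 5: u0 ∈ [3/539, 58/539)
j=7 picked index 6: u0 ∈ [9/539, 86/539)
j=8 picked index 6: u0 ∈ [-40/539, 37/539)
j=9 picked index 10: u0 ∈ [10/539, 2/11)
j=10 picked index 10: u0 ∈ [-39/539, 1/11)
intersection: [13/539, 4/77)

13/539 4/77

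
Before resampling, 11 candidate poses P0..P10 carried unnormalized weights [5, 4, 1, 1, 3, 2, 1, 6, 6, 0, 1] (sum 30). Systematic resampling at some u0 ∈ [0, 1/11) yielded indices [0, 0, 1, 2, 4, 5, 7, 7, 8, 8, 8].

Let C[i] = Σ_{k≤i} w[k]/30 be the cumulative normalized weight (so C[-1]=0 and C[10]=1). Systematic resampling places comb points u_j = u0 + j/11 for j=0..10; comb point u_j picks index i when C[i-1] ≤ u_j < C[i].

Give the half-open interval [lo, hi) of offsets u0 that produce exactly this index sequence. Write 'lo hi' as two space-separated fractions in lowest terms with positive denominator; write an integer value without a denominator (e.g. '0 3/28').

C = [1/6, 3/10, 1/3, 11/30, 7/15, 8/15, 17/30, 23/30, 29/30, 29/30, 1]
j=0 picked index 0: u0 ∈ [0, 1/6)
j=1 picked index 0: u0 ∈ [-1/11, 5/66)
j=2 picked index 1: u0 ∈ [-1/66, 13/110)
j=3 picked index 2: u0 ∈ [3/110, 2/33)
j=4 picked index 4: u0 ∈ [1/330, 17/165)
j=5 picked index 5: u0 ∈ [2/165, 13/165)
j=6 picked index 7: u0 ∈ [7/330, 73/330)
j=7 picked index 7: u0 ∈ [-23/330, 43/330)
j=8 picked index 8: u0 ∈ [13/330, 79/330)
j=9 picked index 8: u0 ∈ [-17/330, 49/330)
j=10 picked index 8: u0 ∈ [-47/330, 19/330)
intersection: [13/330, 19/330)

13/330 19/330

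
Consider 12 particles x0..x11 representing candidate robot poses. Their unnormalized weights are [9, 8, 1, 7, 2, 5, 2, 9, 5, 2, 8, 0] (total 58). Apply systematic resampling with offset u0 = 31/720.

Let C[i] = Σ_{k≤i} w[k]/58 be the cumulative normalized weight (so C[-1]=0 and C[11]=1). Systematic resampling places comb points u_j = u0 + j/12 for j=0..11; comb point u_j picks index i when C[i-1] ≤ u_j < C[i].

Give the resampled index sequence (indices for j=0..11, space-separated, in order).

C = [9/58, 17/58, 9/29, 25/58, 27/58, 16/29, 17/29, 43/58, 24/29, 25/29, 1, 1]
j=0: u_0=31/720 ∈ [0, 9/58) → index 0
j=1: u_1=91/720 ∈ [0, 9/58) → index 0
j=2: u_2=151/720 ∈ [9/58, 17/58) → index 1
j=3: u_3=211/720 ∈ [9/58, 17/58) → index 1
j=4: u_4=271/720 ∈ [9/29, 25/58) → index 3
j=5: u_5=331/720 ∈ [25/58, 27/58) → index 4
j=6: u_6=391/720 ∈ [27/58, 16/29) → index 5
j=7: u_7=451/720 ∈ [17/29, 43/58) → index 7
j=8: u_8=511/720 ∈ [17/29, 43/58) → index 7
j=9: u_9=571/720 ∈ [43/58, 24/29) → index 8
j=10: u_10=631/720 ∈ [25/29, 1) → index 10
j=11: u_11=691/720 ∈ [25/29, 1) → index 10

0 0 1 1 3 4 5 7 7 8 10 10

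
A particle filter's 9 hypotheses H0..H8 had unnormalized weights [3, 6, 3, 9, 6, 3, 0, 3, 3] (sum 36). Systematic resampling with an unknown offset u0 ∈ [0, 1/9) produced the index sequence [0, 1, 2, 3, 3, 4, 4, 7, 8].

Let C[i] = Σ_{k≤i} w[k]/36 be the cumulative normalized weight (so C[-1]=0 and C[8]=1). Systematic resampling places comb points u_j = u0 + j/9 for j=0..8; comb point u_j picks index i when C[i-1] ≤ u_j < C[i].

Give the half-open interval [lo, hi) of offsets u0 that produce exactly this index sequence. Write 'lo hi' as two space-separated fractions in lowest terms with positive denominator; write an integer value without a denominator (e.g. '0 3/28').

1/18 1/12

C = [1/12, 1/4, 1/3, 7/12, 3/4, 5/6, 5/6, 11/12, 1]
j=0 picked index 0: u0 ∈ [0, 1/12)
j=1 picked index 1: u0 ∈ [-1/36, 5/36)
j=2 picked index 2: u0 ∈ [1/36, 1/9)
j=3 picked index 3: u0 ∈ [0, 1/4)
j=4 picked index 3: u0 ∈ [-1/9, 5/36)
j=5 picked index 4: u0 ∈ [1/36, 7/36)
j=6 picked index 4: u0 ∈ [-1/12, 1/12)
j=7 picked index 7: u0 ∈ [1/18, 5/36)
j=8 picked index 8: u0 ∈ [1/36, 1/9)
intersection: [1/18, 1/12)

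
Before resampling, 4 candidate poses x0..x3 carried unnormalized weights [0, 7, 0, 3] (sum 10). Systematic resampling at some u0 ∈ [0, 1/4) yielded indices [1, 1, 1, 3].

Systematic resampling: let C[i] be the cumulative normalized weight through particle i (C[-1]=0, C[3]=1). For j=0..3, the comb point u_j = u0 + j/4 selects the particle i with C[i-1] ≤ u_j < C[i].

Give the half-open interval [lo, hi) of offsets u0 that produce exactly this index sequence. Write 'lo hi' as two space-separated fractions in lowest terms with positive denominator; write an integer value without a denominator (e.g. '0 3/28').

C = [0, 7/10, 7/10, 1]
j=0 picked index 1: u0 ∈ [0, 7/10)
j=1 picked index 1: u0 ∈ [-1/4, 9/20)
j=2 picked index 1: u0 ∈ [-1/2, 1/5)
j=3 picked index 3: u0 ∈ [-1/20, 1/4)
intersection: [0, 1/5)

0 1/5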